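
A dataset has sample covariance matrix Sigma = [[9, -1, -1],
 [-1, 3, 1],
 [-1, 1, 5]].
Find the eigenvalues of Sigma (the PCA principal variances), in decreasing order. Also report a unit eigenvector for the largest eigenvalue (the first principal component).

Step 1 — characteristic polynomial p(λ) = det(λI - Sigma) = λ³ - tr·λ² + c_1·λ - det, where tr = trace, c_1 = sum of the principal 2×2 minors, det = det(Sigma):
  tr = 9 + 3 + 5 = 17,
  c_1 = (9·3 - (-1)²) + (9·5 - (-1)²) + (3·5 - (1)²) = 26 + 44 + 14 = 84,
  det = 9·(3·5 - (1)²) - (-1)·((-1)·5 - (1)·(-1)) + (-1)·((-1)·(1) - 3·(-1)) = 9·(14) - (-1)·(-4) + (-1)·(2) = 120.
  So p(λ) = λ³ - 17λ² + 84λ - 120.
Step 2 — look for an integer root (rational root theorem: any rational root is an integer divisor of 120). Testing λ = 5:
  p(5) = 125 - 425 + 420 - 120 = 0  ✓
  Dividing out (λ - 5): p(λ) = (λ - 5)(λ² - 12λ + 24).
Step 3 — remaining eigenvalues from the quadratic λ² - 12λ + 24 = 0:
  Δ = 12² - 4·24 = 144 - 96 = 48,  λ = (12 ± √48)/2 = (12 ± 6.9282)/2 ≈ 9.4641 or 2.5359.
  Sorted: λ_1 = 9.4641,  λ_2 = 5,  λ_3 = 2.5359  (check: sum = 17 = tr ✓).

Step 4 — unit eigenvector for λ_1 ≈ 9.4641: v spans the null space of (Sigma - λ_1 I), whose rows are
  r_1 = (-0.4641, -1, -1),  r_2 = (-1, -6.4641, 1),  r_3 = (-1, 1, -4.4641).
  v is orthogonal to every row, so take v ∝ r_1 × r_2 = ((-1)·(1) - (-1)·(-6.4641), (-1)·(-1) - (-0.4641)·(1), (-0.4641)·(-6.4641) - (-1)·(-1)) ≈ (-7.4641, 1.4641, 2).
  Rescale (multiply by -1 so the first nonzero entry is positive): u = (7.4641, -1.4641, -2).
  ||u|| = √((7.4641)² + (-1.4641)² + (-2)²) = √(61.8564) ≈ 7.8649,  v_1 = u/||u|| ≈ (0.949, -0.1862, -0.2543) (||v_1|| = 1).

λ_1 = 9.4641,  λ_2 = 5,  λ_3 = 2.5359;  v_1 ≈ (0.949, -0.1862, -0.2543)


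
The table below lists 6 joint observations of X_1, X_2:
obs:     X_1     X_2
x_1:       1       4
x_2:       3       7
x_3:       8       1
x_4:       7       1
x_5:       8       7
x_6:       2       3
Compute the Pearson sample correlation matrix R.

Step 1 — column means:
  mean(X_1) = (1 + 3 + 8 + 7 + 8 + 2) / 6 = 29/6 = 4.8333
  mean(X_2) = (4 + 7 + 1 + 1 + 7 + 3) / 6 = 23/6 = 3.8333

Step 2 — sample variances and covariances s[i,j] = (1/(n-1)) · Σ_k (x_{k,i} - mean_i) · (x_{k,j} - mean_j), with n-1 = 5:
  s[X_1,X_1] = ((-3.8333)·(-3.8333) + (-1.8333)·(-1.8333) + (3.1667)·(3.1667) + (2.1667)·(2.1667) + (3.1667)·(3.1667) + (-2.8333)·(-2.8333)) / 5 = 50.8333/5 = 10.1667
  s[X_1,X_2] = ((-3.8333)·(0.1667) + (-1.8333)·(3.1667) + (3.1667)·(-2.8333) + (2.1667)·(-2.8333) + (3.1667)·(3.1667) + (-2.8333)·(-0.8333)) / 5 = -9.1667/5 = -1.8333
  s[X_2,X_2] = ((0.1667)·(0.1667) + (3.1667)·(3.1667) + (-2.8333)·(-2.8333) + (-2.8333)·(-2.8333) + (3.1667)·(3.1667) + (-0.8333)·(-0.8333)) / 5 = 36.8333/5 = 7.3667
  Sample standard deviations s_i = √(s[i,i]):
  s(X_1) = √(10.1667) = 3.1885
  s(X_2) = √(7.3667) = 2.7142

Step 3 — r_{ij} = s_{ij} / (s_i · s_j):
  r[X_1,X_1] = 1 (diagonal).
  r[X_1,X_2] = -1.8333 / (3.1885 · 2.7142) = -1.8333 / 8.6542 = -0.2118
  r[X_2,X_2] = 1 (diagonal).

R is symmetric with unit diagonal. Assembling:

R = [[1, -0.2118],
 [-0.2118, 1]]


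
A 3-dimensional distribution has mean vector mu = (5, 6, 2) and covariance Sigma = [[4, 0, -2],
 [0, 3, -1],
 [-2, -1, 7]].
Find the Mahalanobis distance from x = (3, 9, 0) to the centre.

Step 1 — centre the observation: (x - mu) = (-2, 3, -2).

Step 2 — invert Sigma (cofactor / det for 3×3, or solve directly):
  Sigma^{-1} = [[0.2941, 0.0294, 0.0882],
 [0.0294, 0.3529, 0.0588],
 [0.0882, 0.0588, 0.1765]].

Step 3 — form the quadratic (x - mu)^T · Sigma^{-1} · (x - mu):
  Sigma^{-1} · (x - mu) = (-0.6765, 0.8824, -0.3529).
  (x - mu)^T · [Sigma^{-1} · (x - mu)] = (-2)·(-0.6765) + (3)·(0.8824) + (-2)·(-0.3529) = 4.7059.

Step 4 — take square root: d = √(4.7059) ≈ 2.1693.

d(x, mu) = √(4.7059) ≈ 2.1693


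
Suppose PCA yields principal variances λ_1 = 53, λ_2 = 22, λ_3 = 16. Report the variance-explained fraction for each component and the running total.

Step 1 — total variance = trace(Sigma) = Σ λ_i = 53 + 22 + 16 = 91.

Step 2 — fraction explained by component i = λ_i / Σ λ:
  PC1: 53/91 = 0.5824
  PC2: 22/91 = 0.2418
  PC3: 16/91 = 0.1758

Step 3 — cumulative fraction after k components = (λ_1 + ... + λ_k) / Σ λ:
  k = 1: 53/91 = 0.5824
  k = 2: (53 + 22)/91 = 75/91 = 0.8242
  k = 3: (53 + 22 + 16)/91 = 91/91 = 1

Summary (fraction, with percent):

explained: PC1 0.5824 (58.24%), PC2 0.2418 (24.18%), PC3 0.1758 (17.58%);  cumulative: 0.5824, 0.8242, 1


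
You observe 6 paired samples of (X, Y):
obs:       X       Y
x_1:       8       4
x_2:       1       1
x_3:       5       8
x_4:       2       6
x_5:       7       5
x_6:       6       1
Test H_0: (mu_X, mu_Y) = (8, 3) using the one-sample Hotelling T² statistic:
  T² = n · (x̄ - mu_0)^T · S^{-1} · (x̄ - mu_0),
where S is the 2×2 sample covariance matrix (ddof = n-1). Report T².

Step 1 — sample mean vector:
  mean(X) = (8 + 1 + 5 + 2 + 7 + 6) / 6 = 29/6 = 4.8333
  mean(Y) = (4 + 1 + 8 + 6 + 5 + 1) / 6 = 25/6 = 4.1667
  x̄ = (4.8333, 4.1667),  deviation x̄ - mu_0 = (4.8333, 4.1667) - (8, 3) = (-3.1667, 1.1667).

Step 2 — sample covariance matrix, S[i,j] = (1/(n-1)) · Σ_k (x_{k,i} - mean_i) · (x_{k,j} - mean_j), divisor n-1 = 5:
  S[X,X] = ((3.1667)·(3.1667) + (-3.8333)·(-3.8333) + (0.1667)·(0.1667) + (-2.8333)·(-2.8333) + (2.1667)·(2.1667) + (1.1667)·(1.1667)) / 5 = 38.8333/5 = 7.7667
  S[X,Y] = ((3.1667)·(-0.1667) + (-3.8333)·(-3.1667) + (0.1667)·(3.8333) + (-2.8333)·(1.8333) + (2.1667)·(0.8333) + (1.1667)·(-3.1667)) / 5 = 5.1667/5 = 1.0333
  S[Y,Y] = ((-0.1667)·(-0.1667) + (-3.1667)·(-3.1667) + (3.8333)·(3.8333) + (1.8333)·(1.8333) + (0.8333)·(0.8333) + (-3.1667)·(-3.1667)) / 5 = 38.8333/5 = 7.7667
  S = [[7.7667, 1.0333],
 [1.0333, 7.7667]].

Step 3 — invert S. det(S) = 7.7667·7.7667 - (1.0333)² = 59.2533.
  S^{-1} = (1/det) · [[d, -b], [-b, a]] = [[0.1311, -0.0174],
 [-0.0174, 0.1311]].

Step 4 — quadratic form (x̄ - mu_0)^T · S^{-1} · (x̄ - mu_0):
  S^{-1} · (x̄ - mu_0) = (-0.4354, 0.2081),
  (x̄ - mu_0)^T · [...] = (-3.1667)·(-0.4354) + (1.1667)·(0.2081) = 1.6217.

Step 5 — scale by n: T² = 6 · 1.6217 = 9.73.

T² ≈ 9.73


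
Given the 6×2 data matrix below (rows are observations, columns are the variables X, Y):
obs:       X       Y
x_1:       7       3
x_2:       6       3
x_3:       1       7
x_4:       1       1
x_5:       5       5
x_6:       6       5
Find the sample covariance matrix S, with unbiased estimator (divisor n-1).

Step 1 — column means:
  mean(X) = (7 + 6 + 1 + 1 + 5 + 6) / 6 = 26/6 = 4.3333
  mean(Y) = (3 + 3 + 7 + 1 + 5 + 5) / 6 = 24/6 = 4

Step 2 — sample covariance S[i,j] = (1/(n-1)) · Σ_k (x_{k,i} - mean_i) · (x_{k,j} - mean_j), with n-1 = 5.
  S[X,X] = ((2.6667)·(2.6667) + (1.6667)·(1.6667) + (-3.3333)·(-3.3333) + (-3.3333)·(-3.3333) + (0.6667)·(0.6667) + (1.6667)·(1.6667)) / 5 = 35.3333/5 = 7.0667
  S[X,Y] = ((2.6667)·(-1) + (1.6667)·(-1) + (-3.3333)·(3) + (-3.3333)·(-3) + (0.6667)·(1) + (1.6667)·(1)) / 5 = -2/5 = -0.4
  S[Y,Y] = ((-1)·(-1) + (-1)·(-1) + (3)·(3) + (-3)·(-3) + (1)·(1) + (1)·(1)) / 5 = 22/5 = 4.4

S is symmetric (S[j,i] = S[i,j]). Assembling:

S = [[7.0667, -0.4],
 [-0.4, 4.4]]


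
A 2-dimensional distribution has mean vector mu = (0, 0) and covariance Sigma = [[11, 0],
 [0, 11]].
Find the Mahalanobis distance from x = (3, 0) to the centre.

Step 1 — centre the observation: (x - mu) = (3, 0).

Step 2 — invert Sigma. det(Sigma) = 11·11 - (0)² = 121.
  Sigma^{-1} = (1/det) · [[d, -b], [-b, a]] = [[0.0909, 0],
 [0, 0.0909]].

Step 3 — form the quadratic (x - mu)^T · Sigma^{-1} · (x - mu):
  Sigma^{-1} · (x - mu) = (0.2727, 0).
  (x - mu)^T · [Sigma^{-1} · (x - mu)] = (3)·(0.2727) + (0)·(0) = 0.8182.

Step 4 — take square root: d = √(0.8182) ≈ 0.9045.

d(x, mu) = √(0.8182) ≈ 0.9045


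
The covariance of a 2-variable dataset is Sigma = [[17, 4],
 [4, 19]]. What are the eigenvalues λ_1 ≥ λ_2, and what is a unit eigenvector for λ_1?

Step 1 — characteristic polynomial of 2×2 Sigma:
  det(Sigma - λI) = λ² - trace · λ + det = 0.
  trace = 17 + 19 = 36, det = 17·19 - (4)² = 307.
Step 2 — discriminant:
  Δ = trace² - 4·det = 1296 - 1228 = 68.
Step 3 — eigenvalues:
  λ = (trace ± √Δ)/2 = (36 ± 8.2462)/2,
  λ_1 = 22.1231,  λ_2 = 13.8769.

Step 4 — unit eigenvector for λ_1: solve (Sigma - λ_1 I)v = 0. First row:
  (17 - 22.1231)·v_x + (4)·v_y = 0, i.e. (-5.1231)·v_x + (4)·v_y = 0,
  so v ∝ (b, λ_1 - a) = (4, 5.1231) = u.
  ||u|| = √((4)² + (5.1231)²) = √(42.2462) ≈ 6.4997,
  v_1 = u/||u|| ≈ (0.6154, 0.7882) (||v_1|| = 1).

λ_1 = 22.1231,  λ_2 = 13.8769;  v_1 ≈ (0.6154, 0.7882)


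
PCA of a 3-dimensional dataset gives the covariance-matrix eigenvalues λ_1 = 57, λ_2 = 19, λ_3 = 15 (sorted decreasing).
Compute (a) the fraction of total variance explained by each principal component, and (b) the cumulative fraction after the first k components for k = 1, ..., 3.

Step 1 — total variance = trace(Sigma) = Σ λ_i = 57 + 19 + 15 = 91.

Step 2 — fraction explained by component i = λ_i / Σ λ:
  PC1: 57/91 = 0.6264
  PC2: 19/91 = 0.2088
  PC3: 15/91 = 0.1648

Step 3 — cumulative fraction after k components = (λ_1 + ... + λ_k) / Σ λ:
  k = 1: 57/91 = 0.6264
  k = 2: (57 + 19)/91 = 76/91 = 0.8352
  k = 3: (57 + 19 + 15)/91 = 91/91 = 1

Summary (fraction, with percent):

explained: PC1 0.6264 (62.64%), PC2 0.2088 (20.88%), PC3 0.1648 (16.48%);  cumulative: 0.6264, 0.8352, 1


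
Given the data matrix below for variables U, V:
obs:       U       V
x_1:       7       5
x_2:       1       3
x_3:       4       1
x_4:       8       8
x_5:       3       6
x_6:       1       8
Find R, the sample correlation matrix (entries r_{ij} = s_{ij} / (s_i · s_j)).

Step 1 — column means:
  mean(U) = (7 + 1 + 4 + 8 + 3 + 1) / 6 = 24/6 = 4
  mean(V) = (5 + 3 + 1 + 8 + 6 + 8) / 6 = 31/6 = 5.1667

Step 2 — sample variances and covariances s[i,j] = (1/(n-1)) · Σ_k (x_{k,i} - mean_i) · (x_{k,j} - mean_j), with n-1 = 5:
  s[U,U] = ((3)·(3) + (-3)·(-3) + (0)·(0) + (4)·(4) + (-1)·(-1) + (-3)·(-3)) / 5 = 44/5 = 8.8
  s[U,V] = ((3)·(-0.1667) + (-3)·(-2.1667) + (0)·(-4.1667) + (4)·(2.8333) + (-1)·(0.8333) + (-3)·(2.8333)) / 5 = 8/5 = 1.6
  s[V,V] = ((-0.1667)·(-0.1667) + (-2.1667)·(-2.1667) + (-4.1667)·(-4.1667) + (2.8333)·(2.8333) + (0.8333)·(0.8333) + (2.8333)·(2.8333)) / 5 = 38.8333/5 = 7.7667
  Sample standard deviations s_i = √(s[i,i]):
  s(U) = √(8.8) = 2.9665
  s(V) = √(7.7667) = 2.7869

Step 3 — r_{ij} = s_{ij} / (s_i · s_j):
  r[U,U] = 1 (diagonal).
  r[U,V] = 1.6 / (2.9665 · 2.7869) = 1.6 / 8.2672 = 0.1935
  r[V,V] = 1 (diagonal).

R is symmetric with unit diagonal. Assembling:

R = [[1, 0.1935],
 [0.1935, 1]]


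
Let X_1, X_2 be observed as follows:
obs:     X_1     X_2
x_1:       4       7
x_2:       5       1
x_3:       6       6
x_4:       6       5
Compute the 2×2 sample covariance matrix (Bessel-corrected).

Step 1 — column means:
  mean(X_1) = (4 + 5 + 6 + 6) / 4 = 21/4 = 5.25
  mean(X_2) = (7 + 1 + 6 + 5) / 4 = 19/4 = 4.75

Step 2 — sample covariance S[i,j] = (1/(n-1)) · Σ_k (x_{k,i} - mean_i) · (x_{k,j} - mean_j), with n-1 = 3.
  S[X_1,X_1] = ((-1.25)·(-1.25) + (-0.25)·(-0.25) + (0.75)·(0.75) + (0.75)·(0.75)) / 3 = 2.75/3 = 0.9167
  S[X_1,X_2] = ((-1.25)·(2.25) + (-0.25)·(-3.75) + (0.75)·(1.25) + (0.75)·(0.25)) / 3 = -0.75/3 = -0.25
  S[X_2,X_2] = ((2.25)·(2.25) + (-3.75)·(-3.75) + (1.25)·(1.25) + (0.25)·(0.25)) / 3 = 20.75/3 = 6.9167

S is symmetric (S[j,i] = S[i,j]). Assembling:

S = [[0.9167, -0.25],
 [-0.25, 6.9167]]


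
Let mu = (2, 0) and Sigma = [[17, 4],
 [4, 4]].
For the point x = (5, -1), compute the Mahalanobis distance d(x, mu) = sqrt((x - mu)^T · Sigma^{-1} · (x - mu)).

Step 1 — centre the observation: (x - mu) = (3, -1).

Step 2 — invert Sigma. det(Sigma) = 17·4 - (4)² = 52.
  Sigma^{-1} = (1/det) · [[d, -b], [-b, a]] = [[0.0769, -0.0769],
 [-0.0769, 0.3269]].

Step 3 — form the quadratic (x - mu)^T · Sigma^{-1} · (x - mu):
  Sigma^{-1} · (x - mu) = (0.3077, -0.5577).
  (x - mu)^T · [Sigma^{-1} · (x - mu)] = (3)·(0.3077) + (-1)·(-0.5577) = 1.4808.

Step 4 — take square root: d = √(1.4808) ≈ 1.2169.

d(x, mu) = √(1.4808) ≈ 1.2169


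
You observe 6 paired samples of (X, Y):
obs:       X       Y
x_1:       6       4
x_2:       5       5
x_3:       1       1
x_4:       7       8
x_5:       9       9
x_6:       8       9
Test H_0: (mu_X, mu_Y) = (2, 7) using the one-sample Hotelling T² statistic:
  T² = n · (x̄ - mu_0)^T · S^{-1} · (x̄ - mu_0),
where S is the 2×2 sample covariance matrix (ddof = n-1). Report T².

Step 1 — sample mean vector:
  mean(X) = (6 + 5 + 1 + 7 + 9 + 8) / 6 = 36/6 = 6
  mean(Y) = (4 + 5 + 1 + 8 + 9 + 9) / 6 = 36/6 = 6
  x̄ = (6, 6),  deviation x̄ - mu_0 = (6, 6) - (2, 7) = (4, -1).

Step 2 — sample covariance matrix, S[i,j] = (1/(n-1)) · Σ_k (x_{k,i} - mean_i) · (x_{k,j} - mean_j), divisor n-1 = 5:
  S[X,X] = ((0)·(0) + (-1)·(-1) + (-5)·(-5) + (1)·(1) + (3)·(3) + (2)·(2)) / 5 = 40/5 = 8
  S[X,Y] = ((0)·(-2) + (-1)·(-1) + (-5)·(-5) + (1)·(2) + (3)·(3) + (2)·(3)) / 5 = 43/5 = 8.6
  S[Y,Y] = ((-2)·(-2) + (-1)·(-1) + (-5)·(-5) + (2)·(2) + (3)·(3) + (3)·(3)) / 5 = 52/5 = 10.4
  S = [[8, 8.6],
 [8.6, 10.4]].

Step 3 — invert S. det(S) = 8·10.4 - (8.6)² = 9.24.
  S^{-1} = (1/det) · [[d, -b], [-b, a]] = [[1.1255, -0.9307],
 [-0.9307, 0.8658]].

Step 4 — quadratic form (x̄ - mu_0)^T · S^{-1} · (x̄ - mu_0):
  S^{-1} · (x̄ - mu_0) = (5.4329, -4.5887),
  (x̄ - mu_0)^T · [...] = (4)·(5.4329) + (-1)·(-4.5887) = 26.3203.

Step 5 — scale by n: T² = 6 · 26.3203 = 157.9221.

T² ≈ 157.9221


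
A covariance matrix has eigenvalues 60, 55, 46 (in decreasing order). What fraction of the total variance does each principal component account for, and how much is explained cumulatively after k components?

Step 1 — total variance = trace(Sigma) = Σ λ_i = 60 + 55 + 46 = 161.

Step 2 — fraction explained by component i = λ_i / Σ λ:
  PC1: 60/161 = 0.3727
  PC2: 55/161 = 0.3416
  PC3: 46/161 = 0.2857

Step 3 — cumulative fraction after k components = (λ_1 + ... + λ_k) / Σ λ:
  k = 1: 60/161 = 0.3727
  k = 2: (60 + 55)/161 = 115/161 = 0.7143
  k = 3: (60 + 55 + 46)/161 = 161/161 = 1

Summary (fraction, with percent):

explained: PC1 0.3727 (37.27%), PC2 0.3416 (34.16%), PC3 0.2857 (28.57%);  cumulative: 0.3727, 0.7143, 1


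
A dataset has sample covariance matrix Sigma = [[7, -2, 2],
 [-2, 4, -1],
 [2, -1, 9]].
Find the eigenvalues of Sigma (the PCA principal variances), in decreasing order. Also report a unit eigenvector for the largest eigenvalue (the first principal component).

Step 1 — characteristic polynomial p(λ) = det(λI - Sigma) = λ³ - tr·λ² + c_1·λ - det, where tr = trace, c_1 = sum of the principal 2×2 minors, det = det(Sigma):
  tr = 7 + 4 + 9 = 20,
  c_1 = (7·4 - (-2)²) + (7·9 - (2)²) + (4·9 - (-1)²) = 24 + 59 + 35 = 118,
  det = 7·(4·9 - (-1)²) - (-2)·((-2)·9 - (-1)·(2)) + (2)·((-2)·(-1) - 4·(2)) = 7·(35) - (-2)·(-16) + (2)·(-6) = 201.
  So p(λ) = λ³ - 20λ² + 118λ - 201.
Step 2 — look for an integer root (rational root theorem: any rational root is an integer divisor of 201). Testing λ = 3:
  p(3) = 27 - 180 + 354 - 201 = 0  ✓
  Dividing out (λ - 3): p(λ) = (λ - 3)(λ² - 17λ + 67).
Step 3 — remaining eigenvalues from the quadratic λ² - 17λ + 67 = 0:
  Δ = 17² - 4·67 = 289 - 268 = 21,  λ = (17 ± √21)/2 = (17 ± 4.5826)/2 ≈ 10.7913 or 6.2087.
  Sorted: λ_1 = 10.7913,  λ_2 = 6.2087,  λ_3 = 3  (check: sum = 20 = tr ✓).

Step 4 — unit eigenvector for λ_1 ≈ 10.7913: v spans the null space of (Sigma - λ_1 I), whose rows are
  r_1 = (-3.7913, -2, 2),  r_2 = (-2, -6.7913, -1),  r_3 = (2, -1, -1.7913).
  v is orthogonal to every row, so take v ∝ r_1 × r_2 = ((-2)·(-1) - (2)·(-6.7913), (2)·(-2) - (-3.7913)·(-1), (-3.7913)·(-6.7913) - (-2)·(-2)) ≈ (15.5826, -7.7913, 21.7477).
  Let u = (15.5826, -7.7913, 21.7477).
  ||u|| = √((15.5826)² + (-7.7913)² + (21.7477)²) = √(776.4845) ≈ 27.8655,  v_1 = u/||u|| ≈ (0.5592, -0.2796, 0.7805) (||v_1|| = 1).

λ_1 = 10.7913,  λ_2 = 6.2087,  λ_3 = 3;  v_1 ≈ (0.5592, -0.2796, 0.7805)


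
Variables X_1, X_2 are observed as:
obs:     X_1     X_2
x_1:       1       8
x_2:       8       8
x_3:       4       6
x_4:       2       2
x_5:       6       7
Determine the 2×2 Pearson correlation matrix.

Step 1 — column means:
  mean(X_1) = (1 + 8 + 4 + 2 + 6) / 5 = 21/5 = 4.2
  mean(X_2) = (8 + 8 + 6 + 2 + 7) / 5 = 31/5 = 6.2

Step 2 — sample variances and covariances s[i,j] = (1/(n-1)) · Σ_k (x_{k,i} - mean_i) · (x_{k,j} - mean_j), with n-1 = 4:
  s[X_1,X_1] = ((-3.2)·(-3.2) + (3.8)·(3.8) + (-0.2)·(-0.2) + (-2.2)·(-2.2) + (1.8)·(1.8)) / 4 = 32.8/4 = 8.2
  s[X_1,X_2] = ((-3.2)·(1.8) + (3.8)·(1.8) + (-0.2)·(-0.2) + (-2.2)·(-4.2) + (1.8)·(0.8)) / 4 = 11.8/4 = 2.95
  s[X_2,X_2] = ((1.8)·(1.8) + (1.8)·(1.8) + (-0.2)·(-0.2) + (-4.2)·(-4.2) + (0.8)·(0.8)) / 4 = 24.8/4 = 6.2
  Sample standard deviations s_i = √(s[i,i]):
  s(X_1) = √(8.2) = 2.8636
  s(X_2) = √(6.2) = 2.49

Step 3 — r_{ij} = s_{ij} / (s_i · s_j):
  r[X_1,X_1] = 1 (diagonal).
  r[X_1,X_2] = 2.95 / (2.8636 · 2.49) = 2.95 / 7.1302 = 0.4137
  r[X_2,X_2] = 1 (diagonal).

R is symmetric with unit diagonal. Assembling:

R = [[1, 0.4137],
 [0.4137, 1]]


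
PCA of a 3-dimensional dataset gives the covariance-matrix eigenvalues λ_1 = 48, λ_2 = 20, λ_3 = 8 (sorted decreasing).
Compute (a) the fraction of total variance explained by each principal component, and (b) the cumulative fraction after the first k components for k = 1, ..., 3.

Step 1 — total variance = trace(Sigma) = Σ λ_i = 48 + 20 + 8 = 76.

Step 2 — fraction explained by component i = λ_i / Σ λ:
  PC1: 48/76 = 0.6316
  PC2: 20/76 = 0.2632
  PC3: 8/76 = 0.1053

Step 3 — cumulative fraction after k components = (λ_1 + ... + λ_k) / Σ λ:
  k = 1: 48/76 = 0.6316
  k = 2: (48 + 20)/76 = 68/76 = 0.8947
  k = 3: (48 + 20 + 8)/76 = 76/76 = 1

Summary (fraction, with percent):

explained: PC1 0.6316 (63.16%), PC2 0.2632 (26.32%), PC3 0.1053 (10.53%);  cumulative: 0.6316, 0.8947, 1


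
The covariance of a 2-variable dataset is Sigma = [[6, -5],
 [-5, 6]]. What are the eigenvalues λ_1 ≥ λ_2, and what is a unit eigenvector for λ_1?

Step 1 — characteristic polynomial of 2×2 Sigma:
  det(Sigma - λI) = λ² - trace · λ + det = 0.
  trace = 6 + 6 = 12, det = 6·6 - (-5)² = 11.
Step 2 — discriminant:
  Δ = trace² - 4·det = 144 - 44 = 100.
Step 3 — eigenvalues:
  λ = (trace ± √Δ)/2 = (12 ± 10)/2,
  λ_1 = 11,  λ_2 = 1.

Step 4 — unit eigenvector for λ_1: solve (Sigma - λ_1 I)v = 0. First row:
  (6 - 11)·v_x + (-5)·v_y = 0, i.e. (-5)·v_x + (-5)·v_y = 0,
  so v ∝ (b, λ_1 - a) = (-5, 5); multiply by -1 so the first entry is positive: u = (5, -5).
  ||u|| = √((5)² + (-5)²) = √(50) ≈ 7.0711,
  v_1 = u/||u|| ≈ (0.7071, -0.7071) (||v_1|| = 1).

λ_1 = 11,  λ_2 = 1;  v_1 ≈ (0.7071, -0.7071)


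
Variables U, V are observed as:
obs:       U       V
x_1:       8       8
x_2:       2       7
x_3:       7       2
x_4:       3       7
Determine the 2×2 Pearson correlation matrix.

Step 1 — column means:
  mean(U) = (8 + 2 + 7 + 3) / 4 = 20/4 = 5
  mean(V) = (8 + 7 + 2 + 7) / 4 = 24/4 = 6

Step 2 — sample variances and covariances s[i,j] = (1/(n-1)) · Σ_k (x_{k,i} - mean_i) · (x_{k,j} - mean_j), with n-1 = 3:
  s[U,U] = ((3)·(3) + (-3)·(-3) + (2)·(2) + (-2)·(-2)) / 3 = 26/3 = 8.6667
  s[U,V] = ((3)·(2) + (-3)·(1) + (2)·(-4) + (-2)·(1)) / 3 = -7/3 = -2.3333
  s[V,V] = ((2)·(2) + (1)·(1) + (-4)·(-4) + (1)·(1)) / 3 = 22/3 = 7.3333
  Sample standard deviations s_i = √(s[i,i]):
  s(U) = √(8.6667) = 2.9439
  s(V) = √(7.3333) = 2.708

Step 3 — r_{ij} = s_{ij} / (s_i · s_j):
  r[U,U] = 1 (diagonal).
  r[U,V] = -2.3333 / (2.9439 · 2.708) = -2.3333 / 7.9722 = -0.2927
  r[V,V] = 1 (diagonal).

R is symmetric with unit diagonal. Assembling:

R = [[1, -0.2927],
 [-0.2927, 1]]


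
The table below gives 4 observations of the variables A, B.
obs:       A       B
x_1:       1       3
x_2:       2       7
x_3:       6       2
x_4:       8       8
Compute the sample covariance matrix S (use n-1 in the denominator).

Step 1 — column means:
  mean(A) = (1 + 2 + 6 + 8) / 4 = 17/4 = 4.25
  mean(B) = (3 + 7 + 2 + 8) / 4 = 20/4 = 5

Step 2 — sample covariance S[i,j] = (1/(n-1)) · Σ_k (x_{k,i} - mean_i) · (x_{k,j} - mean_j), with n-1 = 3.
  S[A,A] = ((-3.25)·(-3.25) + (-2.25)·(-2.25) + (1.75)·(1.75) + (3.75)·(3.75)) / 3 = 32.75/3 = 10.9167
  S[A,B] = ((-3.25)·(-2) + (-2.25)·(2) + (1.75)·(-3) + (3.75)·(3)) / 3 = 8/3 = 2.6667
  S[B,B] = ((-2)·(-2) + (2)·(2) + (-3)·(-3) + (3)·(3)) / 3 = 26/3 = 8.6667

S is symmetric (S[j,i] = S[i,j]). Assembling:

S = [[10.9167, 2.6667],
 [2.6667, 8.6667]]


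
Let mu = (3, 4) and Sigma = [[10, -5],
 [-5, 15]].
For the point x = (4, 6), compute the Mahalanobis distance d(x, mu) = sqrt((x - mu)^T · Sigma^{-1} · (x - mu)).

Step 1 — centre the observation: (x - mu) = (1, 2).

Step 2 — invert Sigma. det(Sigma) = 10·15 - (-5)² = 125.
  Sigma^{-1} = (1/det) · [[d, -b], [-b, a]] = [[0.12, 0.04],
 [0.04, 0.08]].

Step 3 — form the quadratic (x - mu)^T · Sigma^{-1} · (x - mu):
  Sigma^{-1} · (x - mu) = (0.2, 0.2).
  (x - mu)^T · [Sigma^{-1} · (x - mu)] = (1)·(0.2) + (2)·(0.2) = 0.6.

Step 4 — take square root: d = √(0.6) ≈ 0.7746.

d(x, mu) = √(0.6) ≈ 0.7746


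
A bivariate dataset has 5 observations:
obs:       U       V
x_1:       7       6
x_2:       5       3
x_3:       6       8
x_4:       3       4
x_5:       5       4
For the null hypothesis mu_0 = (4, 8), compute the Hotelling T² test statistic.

Step 1 — sample mean vector:
  mean(U) = (7 + 5 + 6 + 3 + 5) / 5 = 26/5 = 5.2
  mean(V) = (6 + 3 + 8 + 4 + 4) / 5 = 25/5 = 5
  x̄ = (5.2, 5),  deviation x̄ - mu_0 = (5.2, 5) - (4, 8) = (1.2, -3).

Step 2 — sample covariance matrix, S[i,j] = (1/(n-1)) · Σ_k (x_{k,i} - mean_i) · (x_{k,j} - mean_j), divisor n-1 = 4:
  S[U,U] = ((1.8)·(1.8) + (-0.2)·(-0.2) + (0.8)·(0.8) + (-2.2)·(-2.2) + (-0.2)·(-0.2)) / 4 = 8.8/4 = 2.2
  S[U,V] = ((1.8)·(1) + (-0.2)·(-2) + (0.8)·(3) + (-2.2)·(-1) + (-0.2)·(-1)) / 4 = 7/4 = 1.75
  S[V,V] = ((1)·(1) + (-2)·(-2) + (3)·(3) + (-1)·(-1) + (-1)·(-1)) / 4 = 16/4 = 4
  S = [[2.2, 1.75],
 [1.75, 4]].

Step 3 — invert S. det(S) = 2.2·4 - (1.75)² = 5.7375.
  S^{-1} = (1/det) · [[d, -b], [-b, a]] = [[0.6972, -0.305],
 [-0.305, 0.3834]].

Step 4 — quadratic form (x̄ - mu_0)^T · S^{-1} · (x̄ - mu_0):
  S^{-1} · (x̄ - mu_0) = (1.7516, -1.5163),
  (x̄ - mu_0)^T · [...] = (1.2)·(1.7516) + (-3)·(-1.5163) = 6.651.

Step 5 — scale by n: T² = 5 · 6.651 = 33.2549.

T² ≈ 33.2549


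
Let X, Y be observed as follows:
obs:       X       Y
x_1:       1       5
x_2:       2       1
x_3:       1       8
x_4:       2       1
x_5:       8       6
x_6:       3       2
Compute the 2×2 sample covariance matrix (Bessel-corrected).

Step 1 — column means:
  mean(X) = (1 + 2 + 1 + 2 + 8 + 3) / 6 = 17/6 = 2.8333
  mean(Y) = (5 + 1 + 8 + 1 + 6 + 2) / 6 = 23/6 = 3.8333

Step 2 — sample covariance S[i,j] = (1/(n-1)) · Σ_k (x_{k,i} - mean_i) · (x_{k,j} - mean_j), with n-1 = 5.
  S[X,X] = ((-1.8333)·(-1.8333) + (-0.8333)·(-0.8333) + (-1.8333)·(-1.8333) + (-0.8333)·(-0.8333) + (5.1667)·(5.1667) + (0.1667)·(0.1667)) / 5 = 34.8333/5 = 6.9667
  S[X,Y] = ((-1.8333)·(1.1667) + (-0.8333)·(-2.8333) + (-1.8333)·(4.1667) + (-0.8333)·(-2.8333) + (5.1667)·(2.1667) + (0.1667)·(-1.8333)) / 5 = 5.8333/5 = 1.1667
  S[Y,Y] = ((1.1667)·(1.1667) + (-2.8333)·(-2.8333) + (4.1667)·(4.1667) + (-2.8333)·(-2.8333) + (2.1667)·(2.1667) + (-1.8333)·(-1.8333)) / 5 = 42.8333/5 = 8.5667

S is symmetric (S[j,i] = S[i,j]). Assembling:

S = [[6.9667, 1.1667],
 [1.1667, 8.5667]]


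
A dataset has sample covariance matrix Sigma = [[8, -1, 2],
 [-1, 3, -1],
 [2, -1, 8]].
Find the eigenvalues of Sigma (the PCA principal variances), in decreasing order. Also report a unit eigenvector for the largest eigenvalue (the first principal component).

Step 1 — characteristic polynomial p(λ) = det(λI - Sigma) = λ³ - tr·λ² + c_1·λ - det, where tr = trace, c_1 = sum of the principal 2×2 minors, det = det(Sigma):
  tr = 8 + 3 + 8 = 19,
  c_1 = (8·3 - (-1)²) + (8·8 - (2)²) + (3·8 - (-1)²) = 23 + 60 + 23 = 106,
  det = 8·(3·8 - (-1)²) - (-1)·((-1)·8 - (-1)·(2)) + (2)·((-1)·(-1) - 3·(2)) = 8·(23) - (-1)·(-6) + (2)·(-5) = 168.
  So p(λ) = λ³ - 19λ² + 106λ - 168.
Step 2 — look for an integer root (rational root theorem: any rational root is an integer divisor of 168). Testing λ = 6:
  p(6) = 216 - 684 + 636 - 168 = 0  ✓
  Dividing out (λ - 6): p(λ) = (λ - 6)(λ² - 13λ + 28).
Step 3 — remaining eigenvalues from the quadratic λ² - 13λ + 28 = 0:
  Δ = 13² - 4·28 = 169 - 112 = 57,  λ = (13 ± √57)/2 = (13 ± 7.5498)/2 ≈ 10.2749 or 2.7251.
  Sorted: λ_1 = 10.2749,  λ_2 = 6,  λ_3 = 2.7251  (check: sum = 19 = tr ✓).

Step 4 — unit eigenvector for λ_1 ≈ 10.2749: v spans the null space of (Sigma - λ_1 I), whose rows are
  r_1 = (-2.2749, -1, 2),  r_2 = (-1, -7.2749, -1),  r_3 = (2, -1, -2.2749).
  v is orthogonal to every row, so take v ∝ r_1 × r_2 = ((-1)·(-1) - (2)·(-7.2749), (2)·(-1) - (-2.2749)·(-1), (-2.2749)·(-7.2749) - (-1)·(-1)) ≈ (15.5498, -4.2749, 15.5498).
  Let u = (15.5498, -4.2749, 15.5498).
  ||u|| = √((15.5498)² + (-4.2749)² + (15.5498)²) = √(501.8696) ≈ 22.4024,  v_1 = u/||u|| ≈ (0.6941, -0.1908, 0.6941) (||v_1|| = 1).

λ_1 = 10.2749,  λ_2 = 6,  λ_3 = 2.7251;  v_1 ≈ (0.6941, -0.1908, 0.6941)


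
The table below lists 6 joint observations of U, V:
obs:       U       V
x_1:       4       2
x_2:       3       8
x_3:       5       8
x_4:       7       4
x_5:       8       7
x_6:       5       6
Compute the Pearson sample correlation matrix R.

Step 1 — column means:
  mean(U) = (4 + 3 + 5 + 7 + 8 + 5) / 6 = 32/6 = 5.3333
  mean(V) = (2 + 8 + 8 + 4 + 7 + 6) / 6 = 35/6 = 5.8333

Step 2 — sample variances and covariances s[i,j] = (1/(n-1)) · Σ_k (x_{k,i} - mean_i) · (x_{k,j} - mean_j), with n-1 = 5:
  s[U,U] = ((-1.3333)·(-1.3333) + (-2.3333)·(-2.3333) + (-0.3333)·(-0.3333) + (1.6667)·(1.6667) + (2.6667)·(2.6667) + (-0.3333)·(-0.3333)) / 5 = 17.3333/5 = 3.4667
  s[U,V] = ((-1.3333)·(-3.8333) + (-2.3333)·(2.1667) + (-0.3333)·(2.1667) + (1.6667)·(-1.8333) + (2.6667)·(1.1667) + (-0.3333)·(0.1667)) / 5 = -0.6667/5 = -0.1333
  s[V,V] = ((-3.8333)·(-3.8333) + (2.1667)·(2.1667) + (2.1667)·(2.1667) + (-1.8333)·(-1.8333) + (1.1667)·(1.1667) + (0.1667)·(0.1667)) / 5 = 28.8333/5 = 5.7667
  Sample standard deviations s_i = √(s[i,i]):
  s(U) = √(3.4667) = 1.8619
  s(V) = √(5.7667) = 2.4014

Step 3 — r_{ij} = s_{ij} / (s_i · s_j):
  r[U,U] = 1 (diagonal).
  r[U,V] = -0.1333 / (1.8619 · 2.4014) = -0.1333 / 4.4711 = -0.0298
  r[V,V] = 1 (diagonal).

R is symmetric with unit diagonal. Assembling:

R = [[1, -0.0298],
 [-0.0298, 1]]


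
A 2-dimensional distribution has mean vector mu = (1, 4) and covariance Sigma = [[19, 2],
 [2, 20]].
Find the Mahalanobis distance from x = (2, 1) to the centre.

Step 1 — centre the observation: (x - mu) = (1, -3).

Step 2 — invert Sigma. det(Sigma) = 19·20 - (2)² = 376.
  Sigma^{-1} = (1/det) · [[d, -b], [-b, a]] = [[0.0532, -0.0053],
 [-0.0053, 0.0505]].

Step 3 — form the quadratic (x - mu)^T · Sigma^{-1} · (x - mu):
  Sigma^{-1} · (x - mu) = (0.0691, -0.1569).
  (x - mu)^T · [Sigma^{-1} · (x - mu)] = (1)·(0.0691) + (-3)·(-0.1569) = 0.5399.

Step 4 — take square root: d = √(0.5399) ≈ 0.7348.

d(x, mu) = √(0.5399) ≈ 0.7348


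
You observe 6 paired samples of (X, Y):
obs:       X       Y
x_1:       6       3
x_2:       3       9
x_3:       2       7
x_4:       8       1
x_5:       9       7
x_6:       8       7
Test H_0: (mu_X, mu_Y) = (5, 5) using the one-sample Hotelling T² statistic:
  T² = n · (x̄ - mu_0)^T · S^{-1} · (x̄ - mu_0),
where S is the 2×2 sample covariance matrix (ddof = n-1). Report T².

Step 1 — sample mean vector:
  mean(X) = (6 + 3 + 2 + 8 + 9 + 8) / 6 = 36/6 = 6
  mean(Y) = (3 + 9 + 7 + 1 + 7 + 7) / 6 = 34/6 = 5.6667
  x̄ = (6, 5.6667),  deviation x̄ - mu_0 = (6, 5.6667) - (5, 5) = (1, 0.6667).

Step 2 — sample covariance matrix, S[i,j] = (1/(n-1)) · Σ_k (x_{k,i} - mean_i) · (x_{k,j} - mean_j), divisor n-1 = 5:
  S[X,X] = ((0)·(0) + (-3)·(-3) + (-4)·(-4) + (2)·(2) + (3)·(3) + (2)·(2)) / 5 = 42/5 = 8.4
  S[X,Y] = ((0)·(-2.6667) + (-3)·(3.3333) + (-4)·(1.3333) + (2)·(-4.6667) + (3)·(1.3333) + (2)·(1.3333)) / 5 = -18/5 = -3.6
  S[Y,Y] = ((-2.6667)·(-2.6667) + (3.3333)·(3.3333) + (1.3333)·(1.3333) + (-4.6667)·(-4.6667) + (1.3333)·(1.3333) + (1.3333)·(1.3333)) / 5 = 45.3333/5 = 9.0667
  S = [[8.4, -3.6],
 [-3.6, 9.0667]].

Step 3 — invert S. det(S) = 8.4·9.0667 - (-3.6)² = 63.2.
  S^{-1} = (1/det) · [[d, -b], [-b, a]] = [[0.1435, 0.057],
 [0.057, 0.1329]].

Step 4 — quadratic form (x̄ - mu_0)^T · S^{-1} · (x̄ - mu_0):
  S^{-1} · (x̄ - mu_0) = (0.1814, 0.1456),
  (x̄ - mu_0)^T · [...] = (1)·(0.1814) + (0.6667)·(0.1456) = 0.2785.

Step 5 — scale by n: T² = 6 · 0.2785 = 1.6709.

T² ≈ 1.6709


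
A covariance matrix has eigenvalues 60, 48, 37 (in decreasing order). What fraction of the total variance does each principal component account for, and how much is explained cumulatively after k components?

Step 1 — total variance = trace(Sigma) = Σ λ_i = 60 + 48 + 37 = 145.

Step 2 — fraction explained by component i = λ_i / Σ λ:
  PC1: 60/145 = 0.4138
  PC2: 48/145 = 0.331
  PC3: 37/145 = 0.2552

Step 3 — cumulative fraction after k components = (λ_1 + ... + λ_k) / Σ λ:
  k = 1: 60/145 = 0.4138
  k = 2: (60 + 48)/145 = 108/145 = 0.7448
  k = 3: (60 + 48 + 37)/145 = 145/145 = 1

Summary (fraction, with percent):

explained: PC1 0.4138 (41.38%), PC2 0.331 (33.1%), PC3 0.2552 (25.52%);  cumulative: 0.4138, 0.7448, 1


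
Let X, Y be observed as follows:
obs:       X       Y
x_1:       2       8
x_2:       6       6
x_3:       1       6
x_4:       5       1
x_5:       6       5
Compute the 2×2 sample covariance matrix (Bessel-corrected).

Step 1 — column means:
  mean(X) = (2 + 6 + 1 + 5 + 6) / 5 = 20/5 = 4
  mean(Y) = (8 + 6 + 6 + 1 + 5) / 5 = 26/5 = 5.2

Step 2 — sample covariance S[i,j] = (1/(n-1)) · Σ_k (x_{k,i} - mean_i) · (x_{k,j} - mean_j), with n-1 = 4.
  S[X,X] = ((-2)·(-2) + (2)·(2) + (-3)·(-3) + (1)·(1) + (2)·(2)) / 4 = 22/4 = 5.5
  S[X,Y] = ((-2)·(2.8) + (2)·(0.8) + (-3)·(0.8) + (1)·(-4.2) + (2)·(-0.2)) / 4 = -11/4 = -2.75
  S[Y,Y] = ((2.8)·(2.8) + (0.8)·(0.8) + (0.8)·(0.8) + (-4.2)·(-4.2) + (-0.2)·(-0.2)) / 4 = 26.8/4 = 6.7

S is symmetric (S[j,i] = S[i,j]). Assembling:

S = [[5.5, -2.75],
 [-2.75, 6.7]]


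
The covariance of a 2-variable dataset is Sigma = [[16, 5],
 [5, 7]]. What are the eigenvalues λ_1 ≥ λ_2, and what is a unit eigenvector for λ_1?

Step 1 — characteristic polynomial of 2×2 Sigma:
  det(Sigma - λI) = λ² - trace · λ + det = 0.
  trace = 16 + 7 = 23, det = 16·7 - (5)² = 87.
Step 2 — discriminant:
  Δ = trace² - 4·det = 529 - 348 = 181.
Step 3 — eigenvalues:
  λ = (trace ± √Δ)/2 = (23 ± 13.4536)/2,
  λ_1 = 18.2268,  λ_2 = 4.7732.

Step 4 — unit eigenvector for λ_1: solve (Sigma - λ_1 I)v = 0. First row:
  (16 - 18.2268)·v_x + (5)·v_y = 0, i.e. (-2.2268)·v_x + (5)·v_y = 0,
  so v ∝ (b, λ_1 - a) = (5, 2.2268) = u.
  ||u|| = √((5)² + (2.2268)²) = √(29.9587) ≈ 5.4735,
  v_1 = u/||u|| ≈ (0.9135, 0.4068) (||v_1|| = 1).

λ_1 = 18.2268,  λ_2 = 4.7732;  v_1 ≈ (0.9135, 0.4068)


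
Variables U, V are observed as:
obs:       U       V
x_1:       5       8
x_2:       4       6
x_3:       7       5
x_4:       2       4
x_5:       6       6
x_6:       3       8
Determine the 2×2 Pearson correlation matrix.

Step 1 — column means:
  mean(U) = (5 + 4 + 7 + 2 + 6 + 3) / 6 = 27/6 = 4.5
  mean(V) = (8 + 6 + 5 + 4 + 6 + 8) / 6 = 37/6 = 6.1667

Step 2 — sample variances and covariances s[i,j] = (1/(n-1)) · Σ_k (x_{k,i} - mean_i) · (x_{k,j} - mean_j), with n-1 = 5:
  s[U,U] = ((0.5)·(0.5) + (-0.5)·(-0.5) + (2.5)·(2.5) + (-2.5)·(-2.5) + (1.5)·(1.5) + (-1.5)·(-1.5)) / 5 = 17.5/5 = 3.5
  s[U,V] = ((0.5)·(1.8333) + (-0.5)·(-0.1667) + (2.5)·(-1.1667) + (-2.5)·(-2.1667) + (1.5)·(-0.1667) + (-1.5)·(1.8333)) / 5 = 0.5/5 = 0.1
  s[V,V] = ((1.8333)·(1.8333) + (-0.1667)·(-0.1667) + (-1.1667)·(-1.1667) + (-2.1667)·(-2.1667) + (-0.1667)·(-0.1667) + (1.8333)·(1.8333)) / 5 = 12.8333/5 = 2.5667
  Sample standard deviations s_i = √(s[i,i]):
  s(U) = √(3.5) = 1.8708
  s(V) = √(2.5667) = 1.6021

Step 3 — r_{ij} = s_{ij} / (s_i · s_j):
  r[U,U] = 1 (diagonal).
  r[U,V] = 0.1 / (1.8708 · 1.6021) = 0.1 / 2.9972 = 0.0334
  r[V,V] = 1 (diagonal).

R is symmetric with unit diagonal. Assembling:

R = [[1, 0.0334],
 [0.0334, 1]]


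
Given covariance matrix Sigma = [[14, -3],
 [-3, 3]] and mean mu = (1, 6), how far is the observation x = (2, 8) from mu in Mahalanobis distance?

Step 1 — centre the observation: (x - mu) = (1, 2).

Step 2 — invert Sigma. det(Sigma) = 14·3 - (-3)² = 33.
  Sigma^{-1} = (1/det) · [[d, -b], [-b, a]] = [[0.0909, 0.0909],
 [0.0909, 0.4242]].

Step 3 — form the quadratic (x - mu)^T · Sigma^{-1} · (x - mu):
  Sigma^{-1} · (x - mu) = (0.2727, 0.9394).
  (x - mu)^T · [Sigma^{-1} · (x - mu)] = (1)·(0.2727) + (2)·(0.9394) = 2.1515.

Step 4 — take square root: d = √(2.1515) ≈ 1.4668.

d(x, mu) = √(2.1515) ≈ 1.4668


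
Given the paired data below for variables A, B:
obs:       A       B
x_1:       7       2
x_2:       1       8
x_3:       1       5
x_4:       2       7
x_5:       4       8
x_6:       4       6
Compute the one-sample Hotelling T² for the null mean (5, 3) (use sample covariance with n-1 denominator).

Step 1 — sample mean vector:
  mean(A) = (7 + 1 + 1 + 2 + 4 + 4) / 6 = 19/6 = 3.1667
  mean(B) = (2 + 8 + 5 + 7 + 8 + 6) / 6 = 36/6 = 6
  x̄ = (3.1667, 6),  deviation x̄ - mu_0 = (3.1667, 6) - (5, 3) = (-1.8333, 3).

Step 2 — sample covariance matrix, S[i,j] = (1/(n-1)) · Σ_k (x_{k,i} - mean_i) · (x_{k,j} - mean_j), divisor n-1 = 5:
  S[A,A] = ((3.8333)·(3.8333) + (-2.1667)·(-2.1667) + (-2.1667)·(-2.1667) + (-1.1667)·(-1.1667) + (0.8333)·(0.8333) + (0.8333)·(0.8333)) / 5 = 26.8333/5 = 5.3667
  S[A,B] = ((3.8333)·(-4) + (-2.1667)·(2) + (-2.1667)·(-1) + (-1.1667)·(1) + (0.8333)·(2) + (0.8333)·(0)) / 5 = -17/5 = -3.4
  S[B,B] = ((-4)·(-4) + (2)·(2) + (-1)·(-1) + (1)·(1) + (2)·(2) + (0)·(0)) / 5 = 26/5 = 5.2
  S = [[5.3667, -3.4],
 [-3.4, 5.2]].

Step 3 — invert S. det(S) = 5.3667·5.2 - (-3.4)² = 16.3467.
  S^{-1} = (1/det) · [[d, -b], [-b, a]] = [[0.3181, 0.208],
 [0.208, 0.3283]].

Step 4 — quadratic form (x̄ - mu_0)^T · S^{-1} · (x̄ - mu_0):
  S^{-1} · (x̄ - mu_0) = (0.0408, 0.6036),
  (x̄ - mu_0)^T · [...] = (-1.8333)·(0.0408) + (3)·(0.6036) = 1.736.

Step 5 — scale by n: T² = 6 · 1.736 = 10.416.

T² ≈ 10.416


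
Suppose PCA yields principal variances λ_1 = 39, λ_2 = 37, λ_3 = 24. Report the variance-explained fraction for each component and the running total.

Step 1 — total variance = trace(Sigma) = Σ λ_i = 39 + 37 + 24 = 100.

Step 2 — fraction explained by component i = λ_i / Σ λ:
  PC1: 39/100 = 0.39
  PC2: 37/100 = 0.37
  PC3: 24/100 = 0.24

Step 3 — cumulative fraction after k components = (λ_1 + ... + λ_k) / Σ λ:
  k = 1: 39/100 = 0.39
  k = 2: (39 + 37)/100 = 76/100 = 0.76
  k = 3: (39 + 37 + 24)/100 = 100/100 = 1

Summary (fraction, with percent):

explained: PC1 0.39 (39%), PC2 0.37 (37%), PC3 0.24 (24%);  cumulative: 0.39, 0.76, 1


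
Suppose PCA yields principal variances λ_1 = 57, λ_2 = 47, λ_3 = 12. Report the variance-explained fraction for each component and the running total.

Step 1 — total variance = trace(Sigma) = Σ λ_i = 57 + 47 + 12 = 116.

Step 2 — fraction explained by component i = λ_i / Σ λ:
  PC1: 57/116 = 0.4914
  PC2: 47/116 = 0.4052
  PC3: 12/116 = 0.1034

Step 3 — cumulative fraction after k components = (λ_1 + ... + λ_k) / Σ λ:
  k = 1: 57/116 = 0.4914
  k = 2: (57 + 47)/116 = 104/116 = 0.8966
  k = 3: (57 + 47 + 12)/116 = 116/116 = 1

Summary (fraction, with percent):

explained: PC1 0.4914 (49.14%), PC2 0.4052 (40.52%), PC3 0.1034 (10.34%);  cumulative: 0.4914, 0.8966, 1


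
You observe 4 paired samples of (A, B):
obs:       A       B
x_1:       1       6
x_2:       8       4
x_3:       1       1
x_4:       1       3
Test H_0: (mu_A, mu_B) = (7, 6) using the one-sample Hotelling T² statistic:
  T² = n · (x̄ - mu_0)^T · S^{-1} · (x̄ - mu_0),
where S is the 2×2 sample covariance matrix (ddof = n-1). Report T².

Step 1 — sample mean vector:
  mean(A) = (1 + 8 + 1 + 1) / 4 = 11/4 = 2.75
  mean(B) = (6 + 4 + 1 + 3) / 4 = 14/4 = 3.5
  x̄ = (2.75, 3.5),  deviation x̄ - mu_0 = (2.75, 3.5) - (7, 6) = (-4.25, -2.5).

Step 2 — sample covariance matrix, S[i,j] = (1/(n-1)) · Σ_k (x_{k,i} - mean_i) · (x_{k,j} - mean_j), divisor n-1 = 3:
  S[A,A] = ((-1.75)·(-1.75) + (5.25)·(5.25) + (-1.75)·(-1.75) + (-1.75)·(-1.75)) / 3 = 36.75/3 = 12.25
  S[A,B] = ((-1.75)·(2.5) + (5.25)·(0.5) + (-1.75)·(-2.5) + (-1.75)·(-0.5)) / 3 = 3.5/3 = 1.1667
  S[B,B] = ((2.5)·(2.5) + (0.5)·(0.5) + (-2.5)·(-2.5) + (-0.5)·(-0.5)) / 3 = 13/3 = 4.3333
  S = [[12.25, 1.1667],
 [1.1667, 4.3333]].

Step 3 — invert S. det(S) = 12.25·4.3333 - (1.1667)² = 51.7222.
  S^{-1} = (1/det) · [[d, -b], [-b, a]] = [[0.0838, -0.0226],
 [-0.0226, 0.2368]].

Step 4 — quadratic form (x̄ - mu_0)^T · S^{-1} · (x̄ - mu_0):
  S^{-1} · (x̄ - mu_0) = (-0.2997, -0.4962),
  (x̄ - mu_0)^T · [...] = (-4.25)·(-0.2997) + (-2.5)·(-0.4962) = 2.5142.

Step 5 — scale by n: T² = 4 · 2.5142 = 10.0569.

T² ≈ 10.0569


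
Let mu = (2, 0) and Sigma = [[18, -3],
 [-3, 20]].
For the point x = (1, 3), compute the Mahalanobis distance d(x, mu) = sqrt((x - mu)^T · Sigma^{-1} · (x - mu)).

Step 1 — centre the observation: (x - mu) = (-1, 3).

Step 2 — invert Sigma. det(Sigma) = 18·20 - (-3)² = 351.
  Sigma^{-1} = (1/det) · [[d, -b], [-b, a]] = [[0.057, 0.0085],
 [0.0085, 0.0513]].

Step 3 — form the quadratic (x - mu)^T · Sigma^{-1} · (x - mu):
  Sigma^{-1} · (x - mu) = (-0.0313, 0.1453).
  (x - mu)^T · [Sigma^{-1} · (x - mu)] = (-1)·(-0.0313) + (3)·(0.1453) = 0.4672.

Step 4 — take square root: d = √(0.4672) ≈ 0.6835.

d(x, mu) = √(0.4672) ≈ 0.6835


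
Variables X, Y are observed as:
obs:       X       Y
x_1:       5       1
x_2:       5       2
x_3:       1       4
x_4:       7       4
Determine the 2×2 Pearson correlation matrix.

Step 1 — column means:
  mean(X) = (5 + 5 + 1 + 7) / 4 = 18/4 = 4.5
  mean(Y) = (1 + 2 + 4 + 4) / 4 = 11/4 = 2.75

Step 2 — sample variances and covariances s[i,j] = (1/(n-1)) · Σ_k (x_{k,i} - mean_i) · (x_{k,j} - mean_j), with n-1 = 3:
  s[X,X] = ((0.5)·(0.5) + (0.5)·(0.5) + (-3.5)·(-3.5) + (2.5)·(2.5)) / 3 = 19/3 = 6.3333
  s[X,Y] = ((0.5)·(-1.75) + (0.5)·(-0.75) + (-3.5)·(1.25) + (2.5)·(1.25)) / 3 = -2.5/3 = -0.8333
  s[Y,Y] = ((-1.75)·(-1.75) + (-0.75)·(-0.75) + (1.25)·(1.25) + (1.25)·(1.25)) / 3 = 6.75/3 = 2.25
  Sample standard deviations s_i = √(s[i,i]):
  s(X) = √(6.3333) = 2.5166
  s(Y) = √(2.25) = 1.5

Step 3 — r_{ij} = s_{ij} / (s_i · s_j):
  r[X,X] = 1 (diagonal).
  r[X,Y] = -0.8333 / (2.5166 · 1.5) = -0.8333 / 3.7749 = -0.2208
  r[Y,Y] = 1 (diagonal).

R is symmetric with unit diagonal. Assembling:

R = [[1, -0.2208],
 [-0.2208, 1]]


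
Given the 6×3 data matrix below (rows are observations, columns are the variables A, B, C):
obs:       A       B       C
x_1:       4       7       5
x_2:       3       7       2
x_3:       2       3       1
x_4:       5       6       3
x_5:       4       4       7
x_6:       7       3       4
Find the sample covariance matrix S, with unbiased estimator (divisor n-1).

Step 1 — column means:
  mean(A) = (4 + 3 + 2 + 5 + 4 + 7) / 6 = 25/6 = 4.1667
  mean(B) = (7 + 7 + 3 + 6 + 4 + 3) / 6 = 30/6 = 5
  mean(C) = (5 + 2 + 1 + 3 + 7 + 4) / 6 = 22/6 = 3.6667

Step 2 — sample covariance S[i,j] = (1/(n-1)) · Σ_k (x_{k,i} - mean_i) · (x_{k,j} - mean_j), with n-1 = 5.
  S[A,A] = ((-0.1667)·(-0.1667) + (-1.1667)·(-1.1667) + (-2.1667)·(-2.1667) + (0.8333)·(0.8333) + (-0.1667)·(-0.1667) + (2.8333)·(2.8333)) / 5 = 14.8333/5 = 2.9667
  S[A,B] = ((-0.1667)·(2) + (-1.1667)·(2) + (-2.1667)·(-2) + (0.8333)·(1) + (-0.1667)·(-1) + (2.8333)·(-2)) / 5 = -3/5 = -0.6
  S[A,C] = ((-0.1667)·(1.3333) + (-1.1667)·(-1.6667) + (-2.1667)·(-2.6667) + (0.8333)·(-0.6667) + (-0.1667)·(3.3333) + (2.8333)·(0.3333)) / 5 = 7.3333/5 = 1.4667
  S[B,B] = ((2)·(2) + (2)·(2) + (-2)·(-2) + (1)·(1) + (-1)·(-1) + (-2)·(-2)) / 5 = 18/5 = 3.6
  S[B,C] = ((2)·(1.3333) + (2)·(-1.6667) + (-2)·(-2.6667) + (1)·(-0.6667) + (-1)·(3.3333) + (-2)·(0.3333)) / 5 = 0/5 = 0
  S[C,C] = ((1.3333)·(1.3333) + (-1.6667)·(-1.6667) + (-2.6667)·(-2.6667) + (-0.6667)·(-0.6667) + (3.3333)·(3.3333) + (0.3333)·(0.3333)) / 5 = 23.3333/5 = 4.6667

S is symmetric (S[j,i] = S[i,j]). Assembling:

S = [[2.9667, -0.6, 1.4667],
 [-0.6, 3.6, 0],
 [1.4667, 0, 4.6667]]
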